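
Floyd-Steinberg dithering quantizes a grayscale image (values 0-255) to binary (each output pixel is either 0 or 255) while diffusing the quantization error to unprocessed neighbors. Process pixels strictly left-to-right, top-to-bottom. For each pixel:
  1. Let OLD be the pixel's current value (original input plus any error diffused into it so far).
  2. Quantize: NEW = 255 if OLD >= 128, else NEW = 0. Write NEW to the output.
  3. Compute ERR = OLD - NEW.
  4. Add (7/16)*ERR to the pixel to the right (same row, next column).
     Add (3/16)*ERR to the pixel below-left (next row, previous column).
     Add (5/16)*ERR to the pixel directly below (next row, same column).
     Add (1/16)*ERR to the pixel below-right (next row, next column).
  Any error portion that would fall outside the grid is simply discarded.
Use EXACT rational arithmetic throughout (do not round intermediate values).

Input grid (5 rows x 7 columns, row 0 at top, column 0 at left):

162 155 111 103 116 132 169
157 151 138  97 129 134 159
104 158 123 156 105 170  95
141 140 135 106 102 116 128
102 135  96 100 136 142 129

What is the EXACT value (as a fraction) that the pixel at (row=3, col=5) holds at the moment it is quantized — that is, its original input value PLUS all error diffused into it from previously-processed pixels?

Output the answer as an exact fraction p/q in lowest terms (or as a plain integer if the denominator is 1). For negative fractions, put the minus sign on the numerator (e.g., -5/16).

Answer: 291224541843209/4398046511104

Derivation:
(0,0): OLD=162 → NEW=255, ERR=-93
(0,1): OLD=1829/16 → NEW=0, ERR=1829/16
(0,2): OLD=41219/256 → NEW=255, ERR=-24061/256
(0,3): OLD=253461/4096 → NEW=0, ERR=253461/4096
(0,4): OLD=9376403/65536 → NEW=255, ERR=-7335277/65536
(0,5): OLD=87065093/1048576 → NEW=0, ERR=87065093/1048576
(0,6): OLD=3444805155/16777216 → NEW=255, ERR=-833384925/16777216
(1,0): OLD=38239/256 → NEW=255, ERR=-27041/256
(1,1): OLD=239769/2048 → NEW=0, ERR=239769/2048
(1,2): OLD=11704461/65536 → NEW=255, ERR=-5007219/65536
(1,3): OLD=14693193/262144 → NEW=0, ERR=14693193/262144
(1,4): OLD=2314929403/16777216 → NEW=255, ERR=-1963260677/16777216
(1,5): OLD=12407374059/134217728 → NEW=0, ERR=12407374059/134217728
(1,6): OLD=406110453349/2147483648 → NEW=255, ERR=-141497876891/2147483648
(2,0): OLD=3045539/32768 → NEW=0, ERR=3045539/32768
(2,1): OLD=224731441/1048576 → NEW=255, ERR=-42655439/1048576
(2,2): OLD=1663512019/16777216 → NEW=0, ERR=1663512019/16777216
(2,3): OLD=25525353467/134217728 → NEW=255, ERR=-8700167173/134217728
(2,4): OLD=65399611371/1073741824 → NEW=0, ERR=65399611371/1073741824
(2,5): OLD=7073549009145/34359738368 → NEW=255, ERR=-1688184274695/34359738368
(2,6): OLD=32265970004319/549755813888 → NEW=0, ERR=32265970004319/549755813888
(3,0): OLD=2724907379/16777216 → NEW=255, ERR=-1553282701/16777216
(3,1): OLD=14922700919/134217728 → NEW=0, ERR=14922700919/134217728
(3,2): OLD=214674640981/1073741824 → NEW=255, ERR=-59129524139/1073741824
(3,3): OLD=340454095235/4294967296 → NEW=0, ERR=340454095235/4294967296
(3,4): OLD=78312664548723/549755813888 → NEW=255, ERR=-61875067992717/549755813888
(3,5): OLD=291224541843209/4398046511104 → NEW=0, ERR=291224541843209/4398046511104
Target (3,5): original=116, with diffused error = 291224541843209/4398046511104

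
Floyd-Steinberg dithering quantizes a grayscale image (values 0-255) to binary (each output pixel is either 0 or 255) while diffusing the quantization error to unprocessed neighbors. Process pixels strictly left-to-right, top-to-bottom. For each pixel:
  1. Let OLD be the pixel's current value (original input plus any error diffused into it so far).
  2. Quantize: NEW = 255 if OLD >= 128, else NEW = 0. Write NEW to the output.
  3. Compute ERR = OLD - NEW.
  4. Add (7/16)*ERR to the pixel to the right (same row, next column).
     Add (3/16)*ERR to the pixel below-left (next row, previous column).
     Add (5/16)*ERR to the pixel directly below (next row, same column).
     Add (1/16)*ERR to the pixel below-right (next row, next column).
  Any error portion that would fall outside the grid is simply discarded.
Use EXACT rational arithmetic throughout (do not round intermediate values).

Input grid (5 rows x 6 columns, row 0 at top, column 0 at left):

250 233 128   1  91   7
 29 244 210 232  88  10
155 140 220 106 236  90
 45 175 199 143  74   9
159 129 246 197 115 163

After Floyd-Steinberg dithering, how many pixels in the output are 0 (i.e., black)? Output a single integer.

(0,0): OLD=250 → NEW=255, ERR=-5
(0,1): OLD=3693/16 → NEW=255, ERR=-387/16
(0,2): OLD=30059/256 → NEW=0, ERR=30059/256
(0,3): OLD=214509/4096 → NEW=0, ERR=214509/4096
(0,4): OLD=7465339/65536 → NEW=0, ERR=7465339/65536
(0,5): OLD=59597405/1048576 → NEW=0, ERR=59597405/1048576
(1,0): OLD=5863/256 → NEW=0, ERR=5863/256
(1,1): OLD=549201/2048 → NEW=255, ERR=26961/2048
(1,2): OLD=17089189/65536 → NEW=255, ERR=377509/65536
(1,3): OLD=73291009/262144 → NEW=255, ERR=6444289/262144
(1,4): OLD=2487768739/16777216 → NEW=255, ERR=-1790421341/16777216
(1,5): OLD=-3169675643/268435456 → NEW=0, ERR=-3169675643/268435456
(2,0): OLD=5394443/32768 → NEW=255, ERR=-2961397/32768
(2,1): OLD=112288297/1048576 → NEW=0, ERR=112288297/1048576
(2,2): OLD=4598341819/16777216 → NEW=255, ERR=320151739/16777216
(2,3): OLD=13741385635/134217728 → NEW=0, ERR=13741385635/134217728
(2,4): OLD=1059847898473/4294967296 → NEW=255, ERR=-35368762007/4294967296
(2,5): OLD=5225249657455/68719476736 → NEW=0, ERR=5225249657455/68719476736
(3,0): OLD=618016091/16777216 → NEW=0, ERR=618016091/16777216
(3,1): OLD=29864800575/134217728 → NEW=255, ERR=-4360720065/134217728
(3,2): OLD=232613666989/1073741824 → NEW=255, ERR=-41190498131/1073741824
(3,3): OLD=10848025486343/68719476736 → NEW=255, ERR=-6675441081337/68719476736
(3,4): OLD=27258805171495/549755813888 → NEW=0, ERR=27258805171495/549755813888
(3,5): OLD=474459258161641/8796093022208 → NEW=0, ERR=474459258161641/8796093022208
(4,0): OLD=353088383477/2147483648 → NEW=255, ERR=-194519946763/2147483648
(4,1): OLD=2553872087793/34359738368 → NEW=0, ERR=2553872087793/34359738368
(4,2): OLD=270794098342787/1099511627776 → NEW=255, ERR=-9581366740093/1099511627776
(4,3): OLD=2985929558005167/17592186044416 → NEW=255, ERR=-1500077883320913/17592186044416
(4,4): OLD=27368328598065823/281474976710656 → NEW=0, ERR=27368328598065823/281474976710656
(4,5): OLD=1015535029001519609/4503599627370496 → NEW=255, ERR=-132882875977956871/4503599627370496
Output grid:
  Row 0: ##....  (4 black, running=4)
  Row 1: .####.  (2 black, running=6)
  Row 2: #.#.#.  (3 black, running=9)
  Row 3: .###..  (3 black, running=12)
  Row 4: #.##.#  (2 black, running=14)

Answer: 14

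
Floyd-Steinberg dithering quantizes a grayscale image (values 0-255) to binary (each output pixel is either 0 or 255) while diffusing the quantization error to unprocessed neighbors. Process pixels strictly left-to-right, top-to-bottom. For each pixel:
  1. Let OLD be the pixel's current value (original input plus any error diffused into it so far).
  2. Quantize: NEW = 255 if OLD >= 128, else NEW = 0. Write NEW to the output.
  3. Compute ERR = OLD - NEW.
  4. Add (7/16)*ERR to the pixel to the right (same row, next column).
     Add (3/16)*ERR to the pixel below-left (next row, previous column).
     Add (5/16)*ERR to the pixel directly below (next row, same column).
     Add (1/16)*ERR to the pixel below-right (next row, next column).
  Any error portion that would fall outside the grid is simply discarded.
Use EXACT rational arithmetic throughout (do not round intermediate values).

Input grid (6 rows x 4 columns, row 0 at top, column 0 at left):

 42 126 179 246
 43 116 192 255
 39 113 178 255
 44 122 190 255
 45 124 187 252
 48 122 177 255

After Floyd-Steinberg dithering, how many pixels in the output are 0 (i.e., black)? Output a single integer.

(0,0): OLD=42 → NEW=0, ERR=42
(0,1): OLD=1155/8 → NEW=255, ERR=-885/8
(0,2): OLD=16717/128 → NEW=255, ERR=-15923/128
(0,3): OLD=392347/2048 → NEW=255, ERR=-129893/2048
(1,0): OLD=4529/128 → NEW=0, ERR=4529/128
(1,1): OLD=78039/1024 → NEW=0, ERR=78039/1024
(1,2): OLD=5493923/32768 → NEW=255, ERR=-2861917/32768
(1,3): OLD=99192293/524288 → NEW=255, ERR=-34501147/524288
(2,0): OLD=1054253/16384 → NEW=0, ERR=1054253/16384
(2,1): OLD=79063999/524288 → NEW=255, ERR=-54629441/524288
(2,2): OLD=102283163/1048576 → NEW=0, ERR=102283163/1048576
(2,3): OLD=4557579407/16777216 → NEW=255, ERR=279389327/16777216
(3,0): OLD=373890909/8388608 → NEW=0, ERR=373890909/8388608
(3,1): OLD=17616017347/134217728 → NEW=255, ERR=-16609503293/134217728
(3,2): OLD=349936801341/2147483648 → NEW=255, ERR=-197671528899/2147483648
(3,3): OLD=7766317668651/34359738368 → NEW=255, ERR=-995415615189/34359738368
(4,0): OLD=76719527001/2147483648 → NEW=0, ERR=76719527001/2147483648
(4,1): OLD=1485792734603/17179869184 → NEW=0, ERR=1485792734603/17179869184
(4,2): OLD=100553433481003/549755813888 → NEW=255, ERR=-39634299060437/549755813888
(4,3): OLD=1808938187560093/8796093022208 → NEW=255, ERR=-434065533102947/8796093022208
(5,0): OLD=20720298817161/274877906944 → NEW=0, ERR=20720298817161/274877906944
(5,1): OLD=1501671671417055/8796093022208 → NEW=255, ERR=-741332049245985/8796093022208
(5,2): OLD=500281139067003/4398046511104 → NEW=0, ERR=500281139067003/4398046511104
(5,3): OLD=40087519027064955/140737488355328 → NEW=255, ERR=4199459496456315/140737488355328
Output grid:
  Row 0: .###  (1 black, running=1)
  Row 1: ..##  (2 black, running=3)
  Row 2: .#.#  (2 black, running=5)
  Row 3: .###  (1 black, running=6)
  Row 4: ..##  (2 black, running=8)
  Row 5: .#.#  (2 black, running=10)

Answer: 10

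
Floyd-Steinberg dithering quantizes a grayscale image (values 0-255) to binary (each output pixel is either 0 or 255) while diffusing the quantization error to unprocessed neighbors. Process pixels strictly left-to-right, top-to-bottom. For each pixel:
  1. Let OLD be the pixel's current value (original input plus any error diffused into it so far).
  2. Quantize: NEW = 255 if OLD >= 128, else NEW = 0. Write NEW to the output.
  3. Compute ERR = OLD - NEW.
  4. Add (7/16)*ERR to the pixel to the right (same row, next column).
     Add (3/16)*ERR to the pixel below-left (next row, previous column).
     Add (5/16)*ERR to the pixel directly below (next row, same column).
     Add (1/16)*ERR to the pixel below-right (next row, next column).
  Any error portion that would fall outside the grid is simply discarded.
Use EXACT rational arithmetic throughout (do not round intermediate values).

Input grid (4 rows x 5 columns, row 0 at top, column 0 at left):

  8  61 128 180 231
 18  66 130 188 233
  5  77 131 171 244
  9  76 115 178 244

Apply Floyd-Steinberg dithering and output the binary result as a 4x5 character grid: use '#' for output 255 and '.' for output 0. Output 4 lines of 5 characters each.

Answer: ..###
...##
.#.##
..#.#

Derivation:
(0,0): OLD=8 → NEW=0, ERR=8
(0,1): OLD=129/2 → NEW=0, ERR=129/2
(0,2): OLD=4999/32 → NEW=255, ERR=-3161/32
(0,3): OLD=70033/512 → NEW=255, ERR=-60527/512
(0,4): OLD=1468663/8192 → NEW=255, ERR=-620297/8192
(1,0): OLD=1043/32 → NEW=0, ERR=1043/32
(1,1): OLD=21093/256 → NEW=0, ERR=21093/256
(1,2): OLD=958825/8192 → NEW=0, ERR=958825/8192
(1,3): OLD=5960261/32768 → NEW=255, ERR=-2395579/32768
(1,4): OLD=89110383/524288 → NEW=255, ERR=-44583057/524288
(2,0): OLD=125479/4096 → NEW=0, ERR=125479/4096
(2,1): OLD=18367613/131072 → NEW=255, ERR=-15055747/131072
(2,2): OLD=228095351/2097152 → NEW=0, ERR=228095351/2097152
(2,3): OLD=6278352565/33554432 → NEW=255, ERR=-2278027595/33554432
(2,4): OLD=98330658227/536870912 → NEW=255, ERR=-38571424333/536870912
(3,0): OLD=-6216233/2097152 → NEW=0, ERR=-6216233/2097152
(3,1): OLD=1025347371/16777216 → NEW=0, ERR=1025347371/16777216
(3,2): OLD=83654292137/536870912 → NEW=255, ERR=-53247790423/536870912
(3,3): OLD=114588719209/1073741824 → NEW=0, ERR=114588719209/1073741824
(3,4): OLD=4535397988989/17179869184 → NEW=255, ERR=154531347069/17179869184
Row 0: ..###
Row 1: ...##
Row 2: .#.##
Row 3: ..#.#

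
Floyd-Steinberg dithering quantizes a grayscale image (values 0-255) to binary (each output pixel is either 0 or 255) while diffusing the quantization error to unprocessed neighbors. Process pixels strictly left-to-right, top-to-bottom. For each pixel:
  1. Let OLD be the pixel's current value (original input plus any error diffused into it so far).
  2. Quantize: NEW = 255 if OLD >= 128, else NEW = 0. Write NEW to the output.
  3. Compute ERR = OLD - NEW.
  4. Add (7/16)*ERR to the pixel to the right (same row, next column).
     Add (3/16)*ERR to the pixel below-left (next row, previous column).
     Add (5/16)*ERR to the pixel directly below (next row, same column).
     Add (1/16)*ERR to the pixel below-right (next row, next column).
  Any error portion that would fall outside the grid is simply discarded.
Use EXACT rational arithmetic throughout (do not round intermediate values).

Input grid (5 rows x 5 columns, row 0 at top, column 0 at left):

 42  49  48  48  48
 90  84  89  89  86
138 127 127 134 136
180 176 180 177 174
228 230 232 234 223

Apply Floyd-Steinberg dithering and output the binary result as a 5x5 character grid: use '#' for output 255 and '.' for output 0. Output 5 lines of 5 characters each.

(0,0): OLD=42 → NEW=0, ERR=42
(0,1): OLD=539/8 → NEW=0, ERR=539/8
(0,2): OLD=9917/128 → NEW=0, ERR=9917/128
(0,3): OLD=167723/2048 → NEW=0, ERR=167723/2048
(0,4): OLD=2746925/32768 → NEW=0, ERR=2746925/32768
(1,0): OLD=14817/128 → NEW=0, ERR=14817/128
(1,1): OLD=176999/1024 → NEW=255, ERR=-84121/1024
(1,2): OLD=3173171/32768 → NEW=0, ERR=3173171/32768
(1,3): OLD=23267799/131072 → NEW=255, ERR=-10155561/131072
(1,4): OLD=174938917/2097152 → NEW=0, ERR=174938917/2097152
(2,0): OLD=2601309/16384 → NEW=255, ERR=-1576611/16384
(2,1): OLD=44365327/524288 → NEW=0, ERR=44365327/524288
(2,2): OLD=1464827501/8388608 → NEW=255, ERR=-674267539/8388608
(2,3): OLD=12927122039/134217728 → NEW=0, ERR=12927122039/134217728
(2,4): OLD=428128789377/2147483648 → NEW=255, ERR=-119479540863/2147483648
(3,0): OLD=1390787661/8388608 → NEW=255, ERR=-748307379/8388608
(3,1): OLD=9551683593/67108864 → NEW=255, ERR=-7561076727/67108864
(3,2): OLD=276889469171/2147483648 → NEW=255, ERR=-270718861069/2147483648
(3,3): OLD=586220039275/4294967296 → NEW=255, ERR=-508996621205/4294967296
(3,4): OLD=7613085100247/68719476736 → NEW=0, ERR=7613085100247/68719476736
(4,0): OLD=192197610531/1073741824 → NEW=255, ERR=-81606554589/1073741824
(4,1): OLD=4546752511843/34359738368 → NEW=255, ERR=-4214980771997/34359738368
(4,2): OLD=60293784339373/549755813888 → NEW=0, ERR=60293784339373/549755813888
(4,3): OLD=2267994433973347/8796093022208 → NEW=255, ERR=24990713310307/8796093022208
(4,4): OLD=35389344280340533/140737488355328 → NEW=255, ERR=-498715250268107/140737488355328
Row 0: .....
Row 1: .#.#.
Row 2: #.#.#
Row 3: ####.
Row 4: ##.##

Answer: .....
.#.#.
#.#.#
####.
##.##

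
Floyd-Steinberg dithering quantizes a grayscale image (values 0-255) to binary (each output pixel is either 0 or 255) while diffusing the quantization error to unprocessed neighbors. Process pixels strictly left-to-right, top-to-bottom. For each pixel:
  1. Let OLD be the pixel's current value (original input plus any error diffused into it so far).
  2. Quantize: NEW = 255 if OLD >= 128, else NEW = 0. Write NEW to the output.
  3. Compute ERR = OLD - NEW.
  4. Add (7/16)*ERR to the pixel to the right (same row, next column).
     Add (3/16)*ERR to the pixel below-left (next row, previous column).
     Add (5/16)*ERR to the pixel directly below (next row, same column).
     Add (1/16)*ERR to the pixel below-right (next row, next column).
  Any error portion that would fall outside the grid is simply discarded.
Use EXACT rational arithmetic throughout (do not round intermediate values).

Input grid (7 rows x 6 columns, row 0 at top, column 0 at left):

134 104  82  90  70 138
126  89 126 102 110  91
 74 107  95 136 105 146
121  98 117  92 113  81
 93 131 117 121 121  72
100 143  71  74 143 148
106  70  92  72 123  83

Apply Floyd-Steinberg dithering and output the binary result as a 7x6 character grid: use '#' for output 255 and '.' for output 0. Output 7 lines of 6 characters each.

(0,0): OLD=134 → NEW=255, ERR=-121
(0,1): OLD=817/16 → NEW=0, ERR=817/16
(0,2): OLD=26711/256 → NEW=0, ERR=26711/256
(0,3): OLD=555617/4096 → NEW=255, ERR=-488863/4096
(0,4): OLD=1165479/65536 → NEW=0, ERR=1165479/65536
(0,5): OLD=152861841/1048576 → NEW=255, ERR=-114525039/1048576
(1,0): OLD=25027/256 → NEW=0, ERR=25027/256
(1,1): OLD=327125/2048 → NEW=255, ERR=-195115/2048
(1,2): OLD=6405369/65536 → NEW=0, ERR=6405369/65536
(1,3): OLD=30754437/262144 → NEW=0, ERR=30754437/262144
(1,4): OLD=2331132271/16777216 → NEW=255, ERR=-1947057809/16777216
(1,5): OLD=1934581337/268435456 → NEW=0, ERR=1934581337/268435456
(2,0): OLD=2840567/32768 → NEW=0, ERR=2840567/32768
(2,1): OLD=146370189/1048576 → NEW=255, ERR=-121016691/1048576
(2,2): OLD=1528302567/16777216 → NEW=0, ERR=1528302567/16777216
(2,3): OLD=26422680431/134217728 → NEW=255, ERR=-7802840209/134217728
(2,4): OLD=223263465933/4294967296 → NEW=0, ERR=223263465933/4294967296
(2,5): OLD=11252207572843/68719476736 → NEW=255, ERR=-6271258994837/68719476736
(3,0): OLD=2121483783/16777216 → NEW=0, ERR=2121483783/16777216
(3,1): OLD=18757501947/134217728 → NEW=255, ERR=-15468018693/134217728
(3,2): OLD=82606450785/1073741824 → NEW=0, ERR=82606450785/1073741824
(3,3): OLD=8447753903203/68719476736 → NEW=0, ERR=8447753903203/68719476736
(3,4): OLD=89215668682115/549755813888 → NEW=255, ERR=-50972063859325/549755813888
(3,5): OLD=133406451629517/8796093022208 → NEW=0, ERR=133406451629517/8796093022208
(4,0): OLD=238171274505/2147483648 → NEW=0, ERR=238171274505/2147483648
(4,1): OLD=5698071781237/34359738368 → NEW=255, ERR=-3063661502603/34359738368
(4,2): OLD=129609299803343/1099511627776 → NEW=0, ERR=129609299803343/1099511627776
(4,3): OLD=3490496544701867/17592186044416 → NEW=255, ERR=-995510896624213/17592186044416
(4,4): OLD=21897429397124955/281474976710656 → NEW=0, ERR=21897429397124955/281474976710656
(4,5): OLD=472788514515298717/4503599627370496 → NEW=0, ERR=472788514515298717/4503599627370496
(5,0): OLD=64838298841391/549755813888 → NEW=0, ERR=64838298841391/549755813888
(5,1): OLD=3444004539671071/17592186044416 → NEW=255, ERR=-1042002901655009/17592186044416
(5,2): OLD=9252159819966789/140737488355328 → NEW=0, ERR=9252159819966789/140737488355328
(5,3): OLD=482028007116045383/4503599627370496 → NEW=0, ERR=482028007116045383/4503599627370496
(5,4): OLD=2074217637877013319/9007199254740992 → NEW=255, ERR=-222618172081939641/9007199254740992
(5,5): OLD=25199323516514077299/144115188075855872 → NEW=255, ERR=-11550049442829170061/144115188075855872
(6,0): OLD=37084466640987069/281474976710656 → NEW=255, ERR=-34691652420230211/281474976710656
(6,1): OLD=77760342768515449/4503599627370496 → NEW=0, ERR=77760342768515449/4503599627370496
(6,2): OLD=2458324475147029585/18014398509481984 → NEW=255, ERR=-2135347144770876335/18014398509481984
(6,3): OLD=15294284636312130029/288230376151711744 → NEW=0, ERR=15294284636312130029/288230376151711744
(6,4): OLD=600227960986095163981/4611686018427387904 → NEW=255, ERR=-575751973712888751539/4611686018427387904
(6,5): OLD=132066801522729569787/73786976294838206464 → NEW=0, ERR=132066801522729569787/73786976294838206464
Row 0: #..#.#
Row 1: .#..#.
Row 2: .#.#.#
Row 3: .#..#.
Row 4: .#.#..
Row 5: .#..##
Row 6: #.#.#.

Answer: #..#.#
.#..#.
.#.#.#
.#..#.
.#.#..
.#..##
#.#.#.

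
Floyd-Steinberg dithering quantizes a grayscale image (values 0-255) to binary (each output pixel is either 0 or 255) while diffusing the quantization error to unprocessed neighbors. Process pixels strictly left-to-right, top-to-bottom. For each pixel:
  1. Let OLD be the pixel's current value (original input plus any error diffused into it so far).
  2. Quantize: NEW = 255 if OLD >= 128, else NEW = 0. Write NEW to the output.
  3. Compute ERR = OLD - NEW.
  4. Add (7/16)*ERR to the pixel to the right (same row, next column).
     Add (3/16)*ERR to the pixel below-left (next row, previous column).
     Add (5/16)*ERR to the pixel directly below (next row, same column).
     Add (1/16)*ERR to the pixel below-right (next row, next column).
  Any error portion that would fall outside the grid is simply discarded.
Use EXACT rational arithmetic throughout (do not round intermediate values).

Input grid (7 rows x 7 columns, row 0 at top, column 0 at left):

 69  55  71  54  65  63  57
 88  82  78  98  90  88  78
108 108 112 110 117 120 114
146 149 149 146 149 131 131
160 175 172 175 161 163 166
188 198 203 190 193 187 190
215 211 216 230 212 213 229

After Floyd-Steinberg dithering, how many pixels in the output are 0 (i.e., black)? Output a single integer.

(0,0): OLD=69 → NEW=0, ERR=69
(0,1): OLD=1363/16 → NEW=0, ERR=1363/16
(0,2): OLD=27717/256 → NEW=0, ERR=27717/256
(0,3): OLD=415203/4096 → NEW=0, ERR=415203/4096
(0,4): OLD=7166261/65536 → NEW=0, ERR=7166261/65536
(0,5): OLD=116224115/1048576 → NEW=0, ERR=116224115/1048576
(0,6): OLD=1769870117/16777216 → NEW=0, ERR=1769870117/16777216
(1,0): OLD=32137/256 → NEW=0, ERR=32137/256
(1,1): OLD=385343/2048 → NEW=255, ERR=-136897/2048
(1,2): OLD=7007147/65536 → NEW=0, ERR=7007147/65536
(1,3): OLD=53405263/262144 → NEW=255, ERR=-13441457/262144
(1,4): OLD=2161853837/16777216 → NEW=255, ERR=-2116336243/16777216
(1,5): OLD=12625034397/134217728 → NEW=0, ERR=12625034397/134217728
(1,6): OLD=341550456723/2147483648 → NEW=255, ERR=-206057873517/2147483648
(2,0): OLD=4413733/32768 → NEW=255, ERR=-3942107/32768
(2,1): OLD=65401703/1048576 → NEW=0, ERR=65401703/1048576
(2,2): OLD=2666043125/16777216 → NEW=255, ERR=-1612146955/16777216
(2,3): OLD=4693213069/134217728 → NEW=0, ERR=4693213069/134217728
(2,4): OLD=115223852893/1073741824 → NEW=0, ERR=115223852893/1073741824
(2,5): OLD=5857240636767/34359738368 → NEW=255, ERR=-2904492647073/34359738368
(2,6): OLD=29088093177993/549755813888 → NEW=0, ERR=29088093177993/549755813888
(3,0): OLD=2014941525/16777216 → NEW=0, ERR=2014941525/16777216
(3,1): OLD=26239405105/134217728 → NEW=255, ERR=-7986115535/134217728
(3,2): OLD=111018716899/1073741824 → NEW=0, ERR=111018716899/1073741824
(3,3): OLD=928903648869/4294967296 → NEW=255, ERR=-166313011611/4294967296
(3,4): OLD=83523888686421/549755813888 → NEW=255, ERR=-56663843855019/549755813888
(3,5): OLD=334770379686735/4398046511104 → NEW=0, ERR=334770379686735/4398046511104
(3,6): OLD=12353446813375505/70368744177664 → NEW=255, ERR=-5590582951928815/70368744177664
(4,0): OLD=400236698075/2147483648 → NEW=255, ERR=-147371632165/2147483648
(4,1): OLD=5266488363039/34359738368 → NEW=255, ERR=-3495244920801/34359738368
(4,2): OLD=81818322391345/549755813888 → NEW=255, ERR=-58369410150095/549755813888
(4,3): OLD=455570065945963/4398046511104 → NEW=0, ERR=455570065945963/4398046511104
(4,4): OLD=6542905567597713/35184372088832 → NEW=255, ERR=-2429109315054447/35184372088832
(4,5): OLD=152271063910295377/1125899906842624 → NEW=255, ERR=-134833412334573743/1125899906842624
(4,6): OLD=1685010847277492103/18014398509481984 → NEW=0, ERR=1685010847277492103/18014398509481984
(5,0): OLD=81078627675341/549755813888 → NEW=255, ERR=-59109104866099/549755813888
(5,1): OLD=417703861192943/4398046511104 → NEW=0, ERR=417703861192943/4398046511104
(5,2): OLD=7896662269193977/35184372088832 → NEW=255, ERR=-1075352613458183/35184372088832
(5,3): OLD=53316427649455549/281474976710656 → NEW=255, ERR=-18459691411761731/281474976710656
(5,4): OLD=2283375762270428223/18014398509481984 → NEW=0, ERR=2283375762270428223/18014398509481984
(5,5): OLD=31453683131010896847/144115188075855872 → NEW=255, ERR=-5295689828332350513/144115188075855872
(5,6): OLD=451182100064549642305/2305843009213693952 → NEW=255, ERR=-136807867284942315455/2305843009213693952
(6,0): OLD=14018027387132629/70368744177664 → NEW=255, ERR=-3926002378171691/70368744177664
(6,1): OLD=229481091488417497/1125899906842624 → NEW=255, ERR=-57623384756451623/1125899906842624
(6,2): OLD=3201105858123890539/18014398509481984 → NEW=255, ERR=-1392565761794015381/18014398509481984
(6,3): OLD=28468735839646267253/144115188075855872 → NEW=255, ERR=-8280637119696980107/144115188075855872
(6,4): OLD=62108857139802791023/288230376151711744 → NEW=255, ERR=-11389888778883703697/288230376151711744
(6,5): OLD=6678672513231981406523/36893488147419103232 → NEW=255, ERR=-2729166964359889917637/36893488147419103232
(6,6): OLD=103773245842775897850861/590295810358705651712 → NEW=255, ERR=-46752185798694043335699/590295810358705651712
Output grid:
  Row 0: .......  (7 black, running=7)
  Row 1: .#.##.#  (3 black, running=10)
  Row 2: #.#..#.  (4 black, running=14)
  Row 3: .#.##.#  (3 black, running=17)
  Row 4: ###.##.  (2 black, running=19)
  Row 5: #.##.##  (2 black, running=21)
  Row 6: #######  (0 black, running=21)

Answer: 21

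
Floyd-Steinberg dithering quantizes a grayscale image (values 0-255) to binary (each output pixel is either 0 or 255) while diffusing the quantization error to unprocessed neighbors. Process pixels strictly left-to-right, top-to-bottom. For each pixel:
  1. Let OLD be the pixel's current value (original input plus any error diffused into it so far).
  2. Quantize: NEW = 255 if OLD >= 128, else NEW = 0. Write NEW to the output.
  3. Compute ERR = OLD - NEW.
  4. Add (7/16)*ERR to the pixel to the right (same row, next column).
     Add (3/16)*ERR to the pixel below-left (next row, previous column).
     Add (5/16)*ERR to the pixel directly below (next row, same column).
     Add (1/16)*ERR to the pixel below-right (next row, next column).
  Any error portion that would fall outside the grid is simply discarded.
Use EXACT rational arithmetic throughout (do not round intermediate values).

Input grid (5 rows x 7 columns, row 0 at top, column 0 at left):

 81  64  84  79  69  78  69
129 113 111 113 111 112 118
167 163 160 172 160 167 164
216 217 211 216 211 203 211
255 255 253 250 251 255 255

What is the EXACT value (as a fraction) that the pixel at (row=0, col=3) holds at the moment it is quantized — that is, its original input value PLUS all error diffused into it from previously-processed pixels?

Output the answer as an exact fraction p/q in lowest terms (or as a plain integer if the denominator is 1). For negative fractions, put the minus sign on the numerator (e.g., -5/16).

(0,0): OLD=81 → NEW=0, ERR=81
(0,1): OLD=1591/16 → NEW=0, ERR=1591/16
(0,2): OLD=32641/256 → NEW=0, ERR=32641/256
(0,3): OLD=552071/4096 → NEW=255, ERR=-492409/4096
Target (0,3): original=79, with diffused error = 552071/4096

Answer: 552071/4096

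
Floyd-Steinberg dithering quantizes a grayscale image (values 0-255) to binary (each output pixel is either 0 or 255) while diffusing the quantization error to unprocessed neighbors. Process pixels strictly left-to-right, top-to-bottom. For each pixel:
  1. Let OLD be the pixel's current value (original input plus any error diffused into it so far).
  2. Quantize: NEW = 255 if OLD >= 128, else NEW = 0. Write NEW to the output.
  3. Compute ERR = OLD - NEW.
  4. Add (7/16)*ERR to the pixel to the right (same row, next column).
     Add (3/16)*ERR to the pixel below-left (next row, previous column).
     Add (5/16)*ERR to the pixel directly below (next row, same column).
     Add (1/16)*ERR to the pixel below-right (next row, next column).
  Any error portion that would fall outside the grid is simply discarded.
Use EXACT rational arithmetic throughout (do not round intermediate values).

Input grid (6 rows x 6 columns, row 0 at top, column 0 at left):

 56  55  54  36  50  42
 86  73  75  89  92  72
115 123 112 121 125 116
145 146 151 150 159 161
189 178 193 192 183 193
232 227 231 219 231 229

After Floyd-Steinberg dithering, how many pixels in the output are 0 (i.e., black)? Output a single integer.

(0,0): OLD=56 → NEW=0, ERR=56
(0,1): OLD=159/2 → NEW=0, ERR=159/2
(0,2): OLD=2841/32 → NEW=0, ERR=2841/32
(0,3): OLD=38319/512 → NEW=0, ERR=38319/512
(0,4): OLD=677833/8192 → NEW=0, ERR=677833/8192
(0,5): OLD=10249855/131072 → NEW=0, ERR=10249855/131072
(1,0): OLD=3789/32 → NEW=0, ERR=3789/32
(1,1): OLD=43467/256 → NEW=255, ERR=-21813/256
(1,2): OLD=691959/8192 → NEW=0, ERR=691959/8192
(1,3): OLD=5583859/32768 → NEW=255, ERR=-2771981/32768
(1,4): OLD=210108385/2097152 → NEW=0, ERR=210108385/2097152
(1,5): OLD=4880191447/33554432 → NEW=255, ERR=-3676188713/33554432
(2,0): OLD=557161/4096 → NEW=255, ERR=-487319/4096
(2,1): OLD=8855171/131072 → NEW=0, ERR=8855171/131072
(2,2): OLD=307791913/2097152 → NEW=255, ERR=-226981847/2097152
(2,3): OLD=1195823041/16777216 → NEW=0, ERR=1195823041/16777216
(2,4): OLD=86791982691/536870912 → NEW=255, ERR=-50110099869/536870912
(2,5): OLD=405354363109/8589934592 → NEW=0, ERR=405354363109/8589934592
(3,0): OLD=252681513/2097152 → NEW=0, ERR=252681513/2097152
(3,1): OLD=3222839237/16777216 → NEW=255, ERR=-1055350843/16777216
(3,2): OLD=14393977543/134217728 → NEW=0, ERR=14393977543/134217728
(3,3): OLD=1674415594125/8589934592 → NEW=255, ERR=-516017726835/8589934592
(3,4): OLD=8030093005501/68719476736 → NEW=0, ERR=8030093005501/68719476736
(3,5): OLD=243032104851571/1099511627776 → NEW=255, ERR=-37343360231309/1099511627776
(4,0): OLD=57675509175/268435456 → NEW=255, ERR=-10775532105/268435456
(4,1): OLD=723354485435/4294967296 → NEW=255, ERR=-371862175045/4294967296
(4,2): OLD=23837327571105/137438953472 → NEW=255, ERR=-11209605564255/137438953472
(4,3): OLD=365383799006437/2199023255552 → NEW=255, ERR=-195367131159323/2199023255552
(4,4): OLD=5999824355563541/35184372088832 → NEW=255, ERR=-2972190527088619/35184372088832
(4,5): OLD=85980477302499955/562949953421312 → NEW=255, ERR=-57571760819934605/562949953421312
(5,0): OLD=13965289509217/68719476736 → NEW=255, ERR=-3558177058463/68719476736
(5,1): OLD=350719963054097/2199023255552 → NEW=255, ERR=-210030967111663/2199023255552
(5,2): OLD=2492054955248571/17592186044416 → NEW=255, ERR=-1993952486077509/17592186044416
(5,3): OLD=67955103895721225/562949953421312 → NEW=0, ERR=67955103895721225/562949953421312
(5,4): OLD=261980530613942213/1125899906842624 → NEW=255, ERR=-25123945630926907/1125899906842624
(5,5): OLD=3278601934188704129/18014398509481984 → NEW=255, ERR=-1315069685729201791/18014398509481984
Output grid:
  Row 0: ......  (6 black, running=6)
  Row 1: .#.#.#  (3 black, running=9)
  Row 2: #.#.#.  (3 black, running=12)
  Row 3: .#.#.#  (3 black, running=15)
  Row 4: ######  (0 black, running=15)
  Row 5: ###.##  (1 black, running=16)

Answer: 16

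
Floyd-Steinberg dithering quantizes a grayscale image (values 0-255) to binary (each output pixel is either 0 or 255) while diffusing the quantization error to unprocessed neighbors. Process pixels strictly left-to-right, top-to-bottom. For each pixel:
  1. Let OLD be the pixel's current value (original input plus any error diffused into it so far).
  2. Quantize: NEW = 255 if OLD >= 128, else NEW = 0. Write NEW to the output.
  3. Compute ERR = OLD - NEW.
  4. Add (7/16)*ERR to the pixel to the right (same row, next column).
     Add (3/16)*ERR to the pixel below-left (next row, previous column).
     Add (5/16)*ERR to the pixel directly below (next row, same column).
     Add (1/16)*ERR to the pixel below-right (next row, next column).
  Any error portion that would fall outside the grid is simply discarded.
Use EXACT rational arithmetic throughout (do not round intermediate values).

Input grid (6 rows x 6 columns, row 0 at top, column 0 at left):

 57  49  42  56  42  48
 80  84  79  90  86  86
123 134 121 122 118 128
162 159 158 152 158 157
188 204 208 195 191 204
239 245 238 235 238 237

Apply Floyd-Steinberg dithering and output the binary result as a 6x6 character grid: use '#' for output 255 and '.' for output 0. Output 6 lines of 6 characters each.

Answer: ......
.#.#.#
#.#.#.
#.##.#
###.##
######

Derivation:
(0,0): OLD=57 → NEW=0, ERR=57
(0,1): OLD=1183/16 → NEW=0, ERR=1183/16
(0,2): OLD=19033/256 → NEW=0, ERR=19033/256
(0,3): OLD=362607/4096 → NEW=0, ERR=362607/4096
(0,4): OLD=5290761/65536 → NEW=0, ERR=5290761/65536
(0,5): OLD=87366975/1048576 → NEW=0, ERR=87366975/1048576
(1,0): OLD=28589/256 → NEW=0, ERR=28589/256
(1,1): OLD=355259/2048 → NEW=255, ERR=-166981/2048
(1,2): OLD=5752919/65536 → NEW=0, ERR=5752919/65536
(1,3): OLD=46098891/262144 → NEW=255, ERR=-20747829/262144
(1,4): OLD=1640090561/16777216 → NEW=0, ERR=1640090561/16777216
(1,5): OLD=42909875959/268435456 → NEW=255, ERR=-25541165321/268435456
(2,0): OLD=4673081/32768 → NEW=255, ERR=-3682759/32768
(2,1): OLD=86811139/1048576 → NEW=0, ERR=86811139/1048576
(2,2): OLD=2763486409/16777216 → NEW=255, ERR=-1514703671/16777216
(2,3): OLD=10949956801/134217728 → NEW=0, ERR=10949956801/134217728
(2,4): OLD=693443508163/4294967296 → NEW=255, ERR=-401773152317/4294967296
(2,5): OLD=4360250913925/68719476736 → NEW=0, ERR=4360250913925/68719476736
(3,0): OLD=2389100969/16777216 → NEW=255, ERR=-1889089111/16777216
(3,1): OLD=14986410613/134217728 → NEW=0, ERR=14986410613/134217728
(3,2): OLD=213790420015/1073741824 → NEW=255, ERR=-60013745105/1073741824
(3,3): OLD=8923885092365/68719476736 → NEW=255, ERR=-8599581475315/68719476736
(3,4): OLD=50035522649965/549755813888 → NEW=0, ERR=50035522649965/549755813888
(3,5): OLD=1854218336096835/8796093022208 → NEW=255, ERR=-388785384566205/8796093022208
(4,0): OLD=373122593223/2147483648 → NEW=255, ERR=-174485737017/2147483648
(4,1): OLD=6385013440155/34359738368 → NEW=255, ERR=-2376719843685/34359738368
(4,2): OLD=158094240140129/1099511627776 → NEW=255, ERR=-122281224942751/1099511627776
(4,3): OLD=2125300246948933/17592186044416 → NEW=0, ERR=2125300246948933/17592186044416
(4,4): OLD=72110300739294357/281474976710656 → NEW=255, ERR=334181678077077/281474976710656
(4,5): OLD=884486121796310003/4503599627370496 → NEW=255, ERR=-263931783183166477/4503599627370496
(5,0): OLD=110302621026817/549755813888 → NEW=255, ERR=-29885111514623/549755813888
(5,1): OLD=3055238472506641/17592186044416 → NEW=255, ERR=-1430768968819439/17592186044416
(5,2): OLD=26176091930430027/140737488355328 → NEW=255, ERR=-9711967600178613/140737488355328
(5,3): OLD=1062100937234367593/4503599627370496 → NEW=255, ERR=-86316967745108887/4503599627370496
(5,4): OLD=2040563081840835017/9007199254740992 → NEW=255, ERR=-256272728118117943/9007199254740992
(5,5): OLD=29732766459017817757/144115188075855872 → NEW=255, ERR=-7016606500325429603/144115188075855872
Row 0: ......
Row 1: .#.#.#
Row 2: #.#.#.
Row 3: #.##.#
Row 4: ###.##
Row 5: ######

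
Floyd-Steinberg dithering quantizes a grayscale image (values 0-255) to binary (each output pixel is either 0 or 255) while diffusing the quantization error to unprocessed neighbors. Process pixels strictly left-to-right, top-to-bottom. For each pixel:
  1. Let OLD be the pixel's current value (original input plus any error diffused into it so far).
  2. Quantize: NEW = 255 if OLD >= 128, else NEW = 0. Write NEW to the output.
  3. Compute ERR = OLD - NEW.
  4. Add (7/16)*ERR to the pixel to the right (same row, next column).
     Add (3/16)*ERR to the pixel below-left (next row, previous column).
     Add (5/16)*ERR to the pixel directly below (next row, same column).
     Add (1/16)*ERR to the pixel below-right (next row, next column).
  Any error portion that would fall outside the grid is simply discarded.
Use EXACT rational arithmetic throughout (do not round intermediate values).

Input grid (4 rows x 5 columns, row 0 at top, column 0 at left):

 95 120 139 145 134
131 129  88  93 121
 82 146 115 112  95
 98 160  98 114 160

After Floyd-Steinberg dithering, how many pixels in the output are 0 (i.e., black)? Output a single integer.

Answer: 11

Derivation:
(0,0): OLD=95 → NEW=0, ERR=95
(0,1): OLD=2585/16 → NEW=255, ERR=-1495/16
(0,2): OLD=25119/256 → NEW=0, ERR=25119/256
(0,3): OLD=769753/4096 → NEW=255, ERR=-274727/4096
(0,4): OLD=6858735/65536 → NEW=0, ERR=6858735/65536
(1,0): OLD=36651/256 → NEW=255, ERR=-28629/256
(1,1): OLD=154029/2048 → NEW=0, ERR=154029/2048
(1,2): OLD=8726193/65536 → NEW=255, ERR=-7985487/65536
(1,3): OLD=11661917/262144 → NEW=0, ERR=11661917/262144
(1,4): OLD=708736375/4194304 → NEW=255, ERR=-360811145/4194304
(2,0): OLD=2003903/32768 → NEW=0, ERR=2003903/32768
(2,1): OLD=174505893/1048576 → NEW=255, ERR=-92880987/1048576
(2,2): OLD=859179823/16777216 → NEW=0, ERR=859179823/16777216
(2,3): OLD=33436824861/268435456 → NEW=0, ERR=33436824861/268435456
(2,4): OLD=538561903755/4294967296 → NEW=0, ERR=538561903755/4294967296
(3,0): OLD=1686148687/16777216 → NEW=0, ERR=1686148687/16777216
(3,1): OLD=25462886307/134217728 → NEW=255, ERR=-8762634333/134217728
(3,2): OLD=443497242097/4294967296 → NEW=0, ERR=443497242097/4294967296
(3,3): OLD=1931135347177/8589934592 → NEW=255, ERR=-259297973783/8589934592
(3,4): OLD=26630744172141/137438953472 → NEW=255, ERR=-8416188963219/137438953472
Output grid:
  Row 0: .#.#.  (3 black, running=3)
  Row 1: #.#.#  (2 black, running=5)
  Row 2: .#...  (4 black, running=9)
  Row 3: .#.##  (2 black, running=11)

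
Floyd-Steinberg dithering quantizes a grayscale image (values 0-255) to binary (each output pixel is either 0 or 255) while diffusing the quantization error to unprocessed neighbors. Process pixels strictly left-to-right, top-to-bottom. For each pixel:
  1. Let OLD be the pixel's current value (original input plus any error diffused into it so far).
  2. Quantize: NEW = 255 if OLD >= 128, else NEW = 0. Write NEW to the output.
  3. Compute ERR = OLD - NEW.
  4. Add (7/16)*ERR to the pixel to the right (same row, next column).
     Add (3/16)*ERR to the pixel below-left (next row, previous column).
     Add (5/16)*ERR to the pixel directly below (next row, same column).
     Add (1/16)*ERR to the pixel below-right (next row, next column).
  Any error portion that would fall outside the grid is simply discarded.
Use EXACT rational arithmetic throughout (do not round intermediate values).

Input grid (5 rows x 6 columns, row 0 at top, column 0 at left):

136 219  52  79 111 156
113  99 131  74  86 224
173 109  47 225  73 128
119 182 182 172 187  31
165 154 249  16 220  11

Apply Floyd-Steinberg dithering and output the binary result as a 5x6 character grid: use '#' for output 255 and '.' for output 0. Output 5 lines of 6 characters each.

(0,0): OLD=136 → NEW=255, ERR=-119
(0,1): OLD=2671/16 → NEW=255, ERR=-1409/16
(0,2): OLD=3449/256 → NEW=0, ERR=3449/256
(0,3): OLD=347727/4096 → NEW=0, ERR=347727/4096
(0,4): OLD=9708585/65536 → NEW=255, ERR=-7003095/65536
(0,5): OLD=114556191/1048576 → NEW=0, ERR=114556191/1048576
(1,0): OLD=15181/256 → NEW=0, ERR=15181/256
(1,1): OLD=189467/2048 → NEW=0, ERR=189467/2048
(1,2): OLD=12196151/65536 → NEW=255, ERR=-4515529/65536
(1,3): OLD=13419435/262144 → NEW=0, ERR=13419435/262144
(1,4): OLD=1691023841/16777216 → NEW=0, ERR=1691023841/16777216
(1,5): OLD=79338411991/268435456 → NEW=255, ERR=10887370711/268435456
(2,0): OLD=6844505/32768 → NEW=255, ERR=-1511335/32768
(2,1): OLD=113790563/1048576 → NEW=0, ERR=113790563/1048576
(2,2): OLD=1481861097/16777216 → NEW=0, ERR=1481861097/16777216
(2,3): OLD=39491160289/134217728 → NEW=255, ERR=5265639649/134217728
(2,4): OLD=568937088547/4294967296 → NEW=255, ERR=-526279571933/4294967296
(2,5): OLD=6416027778853/68719476736 → NEW=0, ERR=6416027778853/68719476736
(3,0): OLD=2096046793/16777216 → NEW=0, ERR=2096046793/16777216
(3,1): OLD=38151302677/134217728 → NEW=255, ERR=3925782037/134217728
(3,2): OLD=253979526543/1073741824 → NEW=255, ERR=-19824638577/1073741824
(3,3): OLD=10907680187309/68719476736 → NEW=255, ERR=-6615786380371/68719476736
(3,4): OLD=69569947406861/549755813888 → NEW=0, ERR=69569947406861/549755813888
(3,5): OLD=948945841483171/8796093022208 → NEW=0, ERR=948945841483171/8796093022208
(4,0): OLD=449954019751/2147483648 → NEW=255, ERR=-97654310489/2147483648
(4,1): OLD=5071228256251/34359738368 → NEW=255, ERR=-3690505027589/34359738368
(4,2): OLD=197930081847169/1099511627776 → NEW=255, ERR=-82445383235711/1099511627776
(4,3): OLD=-427786361830683/17592186044416 → NEW=0, ERR=-427786361830683/17592186044416
(4,4): OLD=74061215664151349/281474976710656 → NEW=255, ERR=2285096602934069/281474976710656
(4,5): OLD=252986419831234131/4503599627370496 → NEW=0, ERR=252986419831234131/4503599627370496
Row 0: ##..#.
Row 1: ..#..#
Row 2: #..##.
Row 3: .###..
Row 4: ###.#.

Answer: ##..#.
..#..#
#..##.
.###..
###.#.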